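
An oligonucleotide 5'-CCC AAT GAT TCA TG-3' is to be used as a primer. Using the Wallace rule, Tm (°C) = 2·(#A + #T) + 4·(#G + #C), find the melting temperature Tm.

40°C

Scanning the sequence gives T=4, A=4, G=2, C=4.
So N_AT = 8 and N_GC = 6.
Tm = 2×8 + 4×6 = 40°C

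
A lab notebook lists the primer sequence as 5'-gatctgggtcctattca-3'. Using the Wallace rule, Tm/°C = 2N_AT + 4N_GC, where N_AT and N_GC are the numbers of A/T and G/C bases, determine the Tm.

50°C

Base counts: A=3, G=4, T=6, C=4
A+T = 9, G+C = 8
Tm = 2×9 + 4×8 = 50°C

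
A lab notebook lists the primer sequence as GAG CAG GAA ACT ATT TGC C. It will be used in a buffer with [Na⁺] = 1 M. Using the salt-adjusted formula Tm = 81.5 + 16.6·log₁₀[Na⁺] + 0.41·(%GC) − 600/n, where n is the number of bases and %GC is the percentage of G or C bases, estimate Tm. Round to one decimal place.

69.3°C

Length n = 19. A=6, T=4, G=5, C=4
G+C = 9, so %GC = 9/19 × 100 = 47.368%
Salt term: 16.6 × (0) = 0
GC term: 0.41 × 47.368 = 19.421; length term: −600/19 = −31.579
Tm = 81.5 + (0) + 19.421 − 31.579 = 69.342 → 69.3°C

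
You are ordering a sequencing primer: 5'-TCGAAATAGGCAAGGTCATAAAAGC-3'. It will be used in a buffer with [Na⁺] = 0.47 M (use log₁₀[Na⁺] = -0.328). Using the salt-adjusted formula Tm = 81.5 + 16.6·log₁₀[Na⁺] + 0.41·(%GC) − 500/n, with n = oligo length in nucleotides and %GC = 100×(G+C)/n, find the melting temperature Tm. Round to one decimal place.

Length n = 25. Base counts: C=4, G=6, T=4, A=11
G+C = 10, so %GC = 10/25 × 100 = 40%
Salt term: 16.6 × (-0.328) = -5.445
GC term: 0.41 × 40 = 16.4; length term: −500/25 = −20
Tm = 81.5 + (-5.445) + 16.4 − 20 = 72.455 → 72.5°C

72.5°C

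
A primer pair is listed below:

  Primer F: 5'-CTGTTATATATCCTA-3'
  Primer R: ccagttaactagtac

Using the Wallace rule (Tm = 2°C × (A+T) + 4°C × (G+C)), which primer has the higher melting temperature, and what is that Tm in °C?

Primer F: A+T=11, G+C=4 → Tm = 2(11)+4(4) = 38°C
Primer R: A+T=9, G+C=6 → Tm = 2(9)+4(6) = 42°C
38°C vs 42°C → primer R is higher.

Primer R, 42°C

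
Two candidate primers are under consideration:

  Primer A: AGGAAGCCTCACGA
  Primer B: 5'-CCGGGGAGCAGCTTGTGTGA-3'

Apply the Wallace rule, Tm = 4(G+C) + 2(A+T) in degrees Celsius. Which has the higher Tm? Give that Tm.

Primer A: A+T=6, G+C=8 → Tm = 2(6)+4(8) = 44°C
Primer B: A+T=7, G+C=13 → Tm = 2(7)+4(13) = 66°C
44°C vs 66°C → primer B is higher.

Primer B, 66°C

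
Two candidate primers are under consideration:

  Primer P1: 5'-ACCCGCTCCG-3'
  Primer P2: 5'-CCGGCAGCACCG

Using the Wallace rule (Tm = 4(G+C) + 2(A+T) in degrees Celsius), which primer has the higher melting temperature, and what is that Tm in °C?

Primer P2, 44°C

Primer P1: A+T=2, G+C=8 → Tm = 2(2)+4(8) = 36°C
Primer P2: A+T=2, G+C=10 → Tm = 2(2)+4(10) = 44°C
36°C vs 44°C → primer P2 is higher.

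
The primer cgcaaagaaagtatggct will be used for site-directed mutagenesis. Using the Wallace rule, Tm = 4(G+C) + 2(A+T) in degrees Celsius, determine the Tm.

Counting bases: T=3, G=5, C=3, A=7
AT pairs contribute 10, GC pairs contribute 8.
Tm = 2×10 + 4×8 = 52°C

52°C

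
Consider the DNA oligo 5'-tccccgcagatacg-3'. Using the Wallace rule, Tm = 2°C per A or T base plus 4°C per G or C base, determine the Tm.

Base counts: T=2, C=6, G=3, A=3
A+T = 5, G+C = 9
Tm = 2×5 + 4×9 = 46°C

46°C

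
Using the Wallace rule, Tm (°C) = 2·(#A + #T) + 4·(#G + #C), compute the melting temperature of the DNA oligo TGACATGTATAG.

32°C

Counting bases: A=4, G=3, T=4, C=1
AT pairs contribute 8, GC pairs contribute 4.
Tm = 2×8 + 4×4 = 32°C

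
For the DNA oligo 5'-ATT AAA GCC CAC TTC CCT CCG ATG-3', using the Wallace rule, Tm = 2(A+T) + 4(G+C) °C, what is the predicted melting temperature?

72°C

Base counts: A=6, C=9, G=3, T=6
AT pairs contribute 12, GC pairs contribute 12.
Tm = 4·12 + 2·12 = 48 + 24 = 72°C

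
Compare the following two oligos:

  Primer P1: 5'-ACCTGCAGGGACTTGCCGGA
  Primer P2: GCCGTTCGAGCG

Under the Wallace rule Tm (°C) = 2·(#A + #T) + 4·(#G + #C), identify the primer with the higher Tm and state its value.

Primer P1, 66°C

Primer P1: A+T=7, G+C=13 → Tm = 2(7)+4(13) = 66°C
Primer P2: A+T=3, G+C=9 → Tm = 2(3)+4(9) = 42°C
66°C vs 42°C → primer P1 is higher.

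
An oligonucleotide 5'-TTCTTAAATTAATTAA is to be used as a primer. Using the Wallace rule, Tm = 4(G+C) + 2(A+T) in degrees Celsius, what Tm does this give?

Counting bases: A=7, G=0, C=1, T=8
A+T = 15, G+C = 1
Tm = 2(15) + 4(1) = 30 + 4 = 34°C

34°C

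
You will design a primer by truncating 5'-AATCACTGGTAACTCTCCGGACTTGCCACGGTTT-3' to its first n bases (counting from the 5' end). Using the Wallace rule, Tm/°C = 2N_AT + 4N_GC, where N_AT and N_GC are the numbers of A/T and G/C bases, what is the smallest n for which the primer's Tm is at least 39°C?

First 14 bases: AATCACTGGTAACT → Tm = 38°C (< 39°C)
First 15 bases: AATCACTGGTAACTC → Tm = 42°C (≥ 39°C)
Each additional base adds 2°C (A/T) or 4°C (G/C), so Tm is non-decreasing in n; n = 15 is the first length to reach 39°C.

n = 15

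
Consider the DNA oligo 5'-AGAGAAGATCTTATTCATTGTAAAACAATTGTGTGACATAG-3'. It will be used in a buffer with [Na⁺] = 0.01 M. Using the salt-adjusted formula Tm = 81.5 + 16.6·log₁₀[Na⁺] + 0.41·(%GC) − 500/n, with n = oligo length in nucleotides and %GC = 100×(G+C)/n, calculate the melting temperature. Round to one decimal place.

48.1°C

Length n = 41. Base counts: T=13, G=8, A=16, C=4
G+C = 12, so %GC = 12/41 × 100 = 29.268%
Salt term: 16.6 × (-2) = -33.2
GC term: 0.41 × 29.268 = 12; length term: −500/41 = −12.195
Tm = 81.5 + (-33.2) + 12 − 12.195 = 48.105 → 48.1°C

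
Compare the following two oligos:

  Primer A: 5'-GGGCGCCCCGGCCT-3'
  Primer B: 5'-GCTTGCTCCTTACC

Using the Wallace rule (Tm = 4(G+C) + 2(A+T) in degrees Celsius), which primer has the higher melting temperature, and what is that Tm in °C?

Primer A, 54°C

Primer A: A+T=1, G+C=13 → Tm = 2(1)+4(13) = 54°C
Primer B: A+T=6, G+C=8 → Tm = 2(6)+4(8) = 44°C
54°C vs 44°C → primer A is higher.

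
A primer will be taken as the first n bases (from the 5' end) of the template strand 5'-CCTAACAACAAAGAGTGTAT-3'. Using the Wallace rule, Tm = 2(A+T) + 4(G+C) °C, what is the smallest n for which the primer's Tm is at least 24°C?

First 8 bases: CCTAACAA → Tm = 22°C (< 24°C)
First 9 bases: CCTAACAAC → Tm = 26°C (≥ 24°C)
Each additional base adds 2°C (A/T) or 4°C (G/C), so Tm is non-decreasing in n; n = 9 is the first length to reach 24°C.

n = 9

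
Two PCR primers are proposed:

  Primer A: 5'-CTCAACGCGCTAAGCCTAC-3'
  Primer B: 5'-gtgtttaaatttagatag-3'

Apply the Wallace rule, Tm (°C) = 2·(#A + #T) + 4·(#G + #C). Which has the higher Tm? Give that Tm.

Primer A: A+T=8, G+C=11 → Tm = 2(8)+4(11) = 60°C
Primer B: A+T=14, G+C=4 → Tm = 2(14)+4(4) = 44°C
60°C vs 44°C → primer A is higher.

Primer A, 60°C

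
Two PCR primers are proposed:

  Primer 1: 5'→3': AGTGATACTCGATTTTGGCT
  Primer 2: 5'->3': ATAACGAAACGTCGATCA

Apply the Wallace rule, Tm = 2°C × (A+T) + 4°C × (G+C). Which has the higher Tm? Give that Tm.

Primer 1, 56°C

Primer 1: A+T=12, G+C=8 → Tm = 2(12)+4(8) = 56°C
Primer 2: A+T=11, G+C=7 → Tm = 2(11)+4(7) = 50°C
56°C vs 50°C → primer 1 is higher.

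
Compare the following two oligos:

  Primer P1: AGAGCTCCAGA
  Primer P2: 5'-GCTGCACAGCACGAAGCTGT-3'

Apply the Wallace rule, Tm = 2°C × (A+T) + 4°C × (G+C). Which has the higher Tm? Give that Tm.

Primer P1: A+T=5, G+C=6 → Tm = 2(5)+4(6) = 34°C
Primer P2: A+T=8, G+C=12 → Tm = 2(8)+4(12) = 64°C
34°C vs 64°C → primer P2 is higher.

Primer P2, 64°C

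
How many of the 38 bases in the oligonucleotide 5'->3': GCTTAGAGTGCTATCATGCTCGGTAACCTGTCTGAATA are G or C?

17

Counting bases: C=8, G=9, A=9, T=12
G+C = 9 + 8 = 17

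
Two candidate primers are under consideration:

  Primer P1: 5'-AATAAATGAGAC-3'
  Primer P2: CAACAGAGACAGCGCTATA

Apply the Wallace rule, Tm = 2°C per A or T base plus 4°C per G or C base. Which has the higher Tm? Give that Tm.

Primer P1: A+T=9, G+C=3 → Tm = 2(9)+4(3) = 30°C
Primer P2: A+T=10, G+C=9 → Tm = 2(10)+4(9) = 56°C
30°C vs 56°C → primer P2 is higher.

Primer P2, 56°C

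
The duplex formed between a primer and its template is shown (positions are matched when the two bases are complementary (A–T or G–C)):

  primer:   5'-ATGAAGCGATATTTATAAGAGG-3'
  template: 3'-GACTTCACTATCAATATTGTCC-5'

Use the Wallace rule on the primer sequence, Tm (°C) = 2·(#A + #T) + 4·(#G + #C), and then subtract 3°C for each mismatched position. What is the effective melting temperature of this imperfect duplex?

Primer base counts: A=9, T=6, G=6, C=1 → A+T=15, G+C=7
Perfect-match Tm = 2(15) + 4(7) = 30 + 28 = 58°C
Mismatches (positions where the bases are not complementary): 4 (at positions 1, 7, 12, 19)
Effective Tm = 58 − 4×3 = 58 − 12 = 46°C

46°C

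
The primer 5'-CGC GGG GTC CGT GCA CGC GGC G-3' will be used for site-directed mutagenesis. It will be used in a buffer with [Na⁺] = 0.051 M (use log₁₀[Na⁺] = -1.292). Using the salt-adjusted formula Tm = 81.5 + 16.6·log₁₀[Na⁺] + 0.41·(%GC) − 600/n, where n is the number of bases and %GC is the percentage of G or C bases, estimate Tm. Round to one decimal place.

Length n = 22. Base counts: G=11, A=1, C=8, T=2
G+C = 19, so %GC = 19/22 × 100 = 86.364%
Salt term: 16.6 × (-1.292) = -21.447
GC term: 0.41 × 86.364 = 35.409; length term: −600/22 = −27.273
Tm = 81.5 + (-21.447) + 35.409 − 27.273 = 68.189 → 68.2°C

68.2°C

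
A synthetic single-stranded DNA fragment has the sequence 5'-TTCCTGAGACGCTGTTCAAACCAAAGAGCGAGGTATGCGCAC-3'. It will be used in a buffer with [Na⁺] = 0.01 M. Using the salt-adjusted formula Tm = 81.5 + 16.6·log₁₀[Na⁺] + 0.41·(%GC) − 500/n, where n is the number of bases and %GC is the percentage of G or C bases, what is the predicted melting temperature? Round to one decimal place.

57.9°C

Length n = 42. Base counts: A=12, T=8, G=11, C=11
G+C = 22, so %GC = 22/42 × 100 = 52.381%
Salt term: 16.6 × (-2) = -33.2
GC term: 0.41 × 52.381 = 21.476; length term: −500/42 = −11.905
Tm = 81.5 + (-33.2) + 21.476 − 11.905 = 57.871 → 57.9°C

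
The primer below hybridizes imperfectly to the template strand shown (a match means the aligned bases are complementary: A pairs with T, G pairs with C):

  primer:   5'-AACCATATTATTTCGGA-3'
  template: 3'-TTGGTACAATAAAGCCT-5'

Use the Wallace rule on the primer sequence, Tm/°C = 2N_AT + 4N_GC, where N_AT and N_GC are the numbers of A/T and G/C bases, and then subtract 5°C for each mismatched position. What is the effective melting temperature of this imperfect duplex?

39°C

Primer base counts: A=6, T=6, G=2, C=3 → A+T=12, G+C=5
Perfect-match Tm = 2(12) + 4(5) = 24 + 20 = 44°C
Mismatches (positions where the bases are not complementary): 1 (at position 7)
Effective Tm = 44 − 1×5 = 44 − 5 = 39°C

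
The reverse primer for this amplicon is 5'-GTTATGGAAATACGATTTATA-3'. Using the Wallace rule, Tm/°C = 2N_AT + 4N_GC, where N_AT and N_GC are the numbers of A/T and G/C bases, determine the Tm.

Counting bases: A=8, G=4, T=8, C=1
So N_AT = 16 and N_GC = 5.
Tm = 2(16) + 4(5) = 32 + 20 = 52°C

52°C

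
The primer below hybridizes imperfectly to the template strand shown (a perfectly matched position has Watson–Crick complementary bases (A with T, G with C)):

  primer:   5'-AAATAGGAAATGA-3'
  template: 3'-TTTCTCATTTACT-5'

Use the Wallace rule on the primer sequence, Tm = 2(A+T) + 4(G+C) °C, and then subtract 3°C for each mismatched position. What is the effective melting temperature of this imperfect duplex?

Primer base counts: A=8, T=2, G=3, C=0 → A+T=10, G+C=3
Perfect-match Tm = 2(10) + 4(3) = 20 + 12 = 32°C
Mismatches (positions where the bases are not complementary): 2 (at positions 4, 7)
Effective Tm = 32 − 2×3 = 32 − 6 = 26°C

26°C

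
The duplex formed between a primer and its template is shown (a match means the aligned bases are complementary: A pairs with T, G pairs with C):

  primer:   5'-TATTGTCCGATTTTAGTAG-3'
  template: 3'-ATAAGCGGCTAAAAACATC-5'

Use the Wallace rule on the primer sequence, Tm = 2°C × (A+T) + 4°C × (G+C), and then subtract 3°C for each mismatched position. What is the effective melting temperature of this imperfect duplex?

Primer base counts: A=4, T=9, G=4, C=2 → A+T=13, G+C=6
Perfect-match Tm = 2(13) + 4(6) = 26 + 24 = 50°C
Mismatches (positions where the bases are not complementary): 3 (at positions 5, 6, 15)
Effective Tm = 50 − 3×3 = 50 − 9 = 41°C

41°C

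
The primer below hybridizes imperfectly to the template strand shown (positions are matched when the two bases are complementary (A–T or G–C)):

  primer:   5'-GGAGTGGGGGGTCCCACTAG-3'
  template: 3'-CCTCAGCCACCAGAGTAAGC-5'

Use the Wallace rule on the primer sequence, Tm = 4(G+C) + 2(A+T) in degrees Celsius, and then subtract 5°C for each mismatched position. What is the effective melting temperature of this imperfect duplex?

43°C

Primer base counts: A=3, T=3, G=10, C=4 → A+T=6, G+C=14
Perfect-match Tm = 2(6) + 4(14) = 12 + 56 = 68°C
Mismatches (positions where the bases are not complementary): 5 (at positions 6, 9, 14, 17, 19)
Effective Tm = 68 − 5×5 = 68 − 25 = 43°C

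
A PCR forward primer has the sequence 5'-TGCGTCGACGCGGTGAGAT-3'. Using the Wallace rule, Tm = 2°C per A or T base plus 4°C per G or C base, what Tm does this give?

62°C

Scanning the sequence gives T=4, A=3, G=8, C=4.
A+T = 7, G+C = 12
Tm = 2(7) + 4(12) = 14 + 48 = 62°C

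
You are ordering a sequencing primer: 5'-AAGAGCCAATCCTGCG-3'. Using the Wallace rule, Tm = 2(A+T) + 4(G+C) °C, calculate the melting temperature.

50°C

Counting bases: G=4, T=2, A=5, C=5
AT pairs contribute 7, GC pairs contribute 9.
Tm = 2×7 + 4×9 = 50°C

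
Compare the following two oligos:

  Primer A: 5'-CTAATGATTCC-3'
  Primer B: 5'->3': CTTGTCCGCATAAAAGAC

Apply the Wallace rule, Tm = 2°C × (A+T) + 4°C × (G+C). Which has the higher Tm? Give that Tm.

Primer B, 52°C

Primer A: A+T=7, G+C=4 → Tm = 2(7)+4(4) = 30°C
Primer B: A+T=10, G+C=8 → Tm = 2(10)+4(8) = 52°C
30°C vs 52°C → primer B is higher.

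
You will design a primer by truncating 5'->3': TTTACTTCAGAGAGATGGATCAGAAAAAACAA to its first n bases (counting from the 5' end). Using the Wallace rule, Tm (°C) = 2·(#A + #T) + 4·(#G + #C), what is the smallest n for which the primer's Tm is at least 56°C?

First 20 bases: TTTACTTCAGAGAGATGGAT → Tm = 54°C (< 56°C)
First 21 bases: TTTACTTCAGAGAGATGGATC → Tm = 58°C (≥ 56°C)
Each additional base adds 2°C (A/T) or 4°C (G/C), so Tm is non-decreasing in n; n = 21 is the first length to reach 56°C.

n = 21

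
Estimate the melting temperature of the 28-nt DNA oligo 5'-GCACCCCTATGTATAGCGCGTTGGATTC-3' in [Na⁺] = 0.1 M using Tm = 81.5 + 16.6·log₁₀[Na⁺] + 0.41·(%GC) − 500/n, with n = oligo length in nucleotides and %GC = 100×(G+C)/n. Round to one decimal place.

69.0°C

Length n = 28. Counting bases: A=5, G=7, C=8, T=8
G+C = 15, so %GC = 15/28 × 100 = 53.571%
Salt term: 16.6 × (-1) = -16.6
GC term: 0.41 × 53.571 = 21.964; length term: −500/28 = −17.857
Tm = 81.5 + (-16.6) + 21.964 − 17.857 = 69.007 → 69.0°C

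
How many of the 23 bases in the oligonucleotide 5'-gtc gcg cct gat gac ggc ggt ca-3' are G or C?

16

Scanning the sequence gives A=3, T=4, G=9, C=7.
G+C = 9 + 7 = 16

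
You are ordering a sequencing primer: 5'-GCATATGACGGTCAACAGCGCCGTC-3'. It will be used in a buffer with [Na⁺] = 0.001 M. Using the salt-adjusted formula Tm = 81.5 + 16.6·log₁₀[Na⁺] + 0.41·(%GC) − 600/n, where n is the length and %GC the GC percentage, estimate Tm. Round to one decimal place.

Length n = 25. T=4, A=6, C=8, G=7
G+C = 15, so %GC = 15/25 × 100 = 60%
Salt term: 16.6 × (-3) = -49.8
GC term: 0.41 × 60 = 24.6; length term: −600/25 = −24
Tm = 81.5 + (-49.8) + 24.6 − 24 = 32.3 → 32.3°C

32.3°C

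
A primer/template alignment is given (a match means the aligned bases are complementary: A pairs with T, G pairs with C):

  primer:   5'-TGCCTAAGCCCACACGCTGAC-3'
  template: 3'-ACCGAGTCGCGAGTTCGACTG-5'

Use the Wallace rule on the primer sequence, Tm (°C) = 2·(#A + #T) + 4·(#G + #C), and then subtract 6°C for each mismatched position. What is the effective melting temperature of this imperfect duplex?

Primer base counts: A=5, T=3, G=4, C=9 → A+T=8, G+C=13
Perfect-match Tm = 2(8) + 4(13) = 16 + 52 = 68°C
Mismatches (positions where the bases are not complementary): 5 (at positions 3, 6, 10, 12, 15)
Effective Tm = 68 − 5×6 = 68 − 30 = 38°C

38°C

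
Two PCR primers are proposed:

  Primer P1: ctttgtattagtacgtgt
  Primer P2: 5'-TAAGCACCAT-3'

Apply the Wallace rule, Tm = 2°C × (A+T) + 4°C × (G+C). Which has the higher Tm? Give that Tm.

Primer P1: A+T=12, G+C=6 → Tm = 2(12)+4(6) = 48°C
Primer P2: A+T=6, G+C=4 → Tm = 2(6)+4(4) = 28°C
48°C vs 28°C → primer P1 is higher.

Primer P1, 48°C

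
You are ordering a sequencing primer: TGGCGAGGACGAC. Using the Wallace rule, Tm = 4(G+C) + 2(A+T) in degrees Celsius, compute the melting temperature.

44°C

Scanning the sequence gives A=3, C=3, T=1, G=6.
AT pairs contribute 4, GC pairs contribute 9.
Tm = 4·9 + 2·4 = 36 + 8 = 44°C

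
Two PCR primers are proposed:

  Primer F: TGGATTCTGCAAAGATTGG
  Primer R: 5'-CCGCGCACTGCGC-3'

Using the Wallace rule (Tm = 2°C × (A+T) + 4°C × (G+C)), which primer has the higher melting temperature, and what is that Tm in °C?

Primer F, 54°C

Primer F: A+T=11, G+C=8 → Tm = 2(11)+4(8) = 54°C
Primer R: A+T=2, G+C=11 → Tm = 2(2)+4(11) = 48°C
54°C vs 48°C → primer F is higher.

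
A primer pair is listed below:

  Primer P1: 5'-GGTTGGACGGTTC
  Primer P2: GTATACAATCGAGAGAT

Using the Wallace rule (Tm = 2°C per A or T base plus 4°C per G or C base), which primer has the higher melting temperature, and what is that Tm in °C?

Primer P1: A+T=5, G+C=8 → Tm = 2(5)+4(8) = 42°C
Primer P2: A+T=11, G+C=6 → Tm = 2(11)+4(6) = 46°C
42°C vs 46°C → primer P2 is higher.

Primer P2, 46°C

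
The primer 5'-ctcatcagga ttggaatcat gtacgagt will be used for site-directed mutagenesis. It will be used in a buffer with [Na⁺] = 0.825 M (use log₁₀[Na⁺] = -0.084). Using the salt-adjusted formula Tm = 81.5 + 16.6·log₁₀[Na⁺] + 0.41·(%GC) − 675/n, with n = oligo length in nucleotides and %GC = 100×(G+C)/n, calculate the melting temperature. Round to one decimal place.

Length n = 28. Scanning the sequence gives T=8, G=7, A=8, C=5.
G+C = 12, so %GC = 12/28 × 100 = 42.857%
Salt term: 16.6 × (-0.084) = -1.394
GC term: 0.41 × 42.857 = 17.571; length term: −675/28 = −24.107
Tm = 81.5 + (-1.394) + 17.571 − 24.107 = 73.57 → 73.6°C

73.6°C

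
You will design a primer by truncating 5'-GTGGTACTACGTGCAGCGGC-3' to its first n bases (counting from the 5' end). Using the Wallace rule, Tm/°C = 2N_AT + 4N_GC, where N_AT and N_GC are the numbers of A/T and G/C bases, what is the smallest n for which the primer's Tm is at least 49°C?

n = 16

First 15 bases: GTGGTACTACGTGCA → Tm = 46°C (< 49°C)
First 16 bases: GTGGTACTACGTGCAG → Tm = 50°C (≥ 49°C)
Since every base adds ≥2°C, Tm only increases with n, so the threshold is first crossed at n = 16.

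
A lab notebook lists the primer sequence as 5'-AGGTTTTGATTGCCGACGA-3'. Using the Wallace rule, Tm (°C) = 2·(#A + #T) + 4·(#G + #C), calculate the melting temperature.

56°C

Base counts: T=6, C=3, A=4, G=6
A+T = 10, G+C = 9
Tm = 4·9 + 2·10 = 36 + 20 = 56°C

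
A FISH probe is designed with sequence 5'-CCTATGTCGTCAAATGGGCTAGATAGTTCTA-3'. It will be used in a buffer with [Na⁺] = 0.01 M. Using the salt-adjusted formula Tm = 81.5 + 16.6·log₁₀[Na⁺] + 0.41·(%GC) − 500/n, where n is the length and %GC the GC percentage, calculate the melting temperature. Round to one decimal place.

Length n = 31. Base counts: T=10, A=8, C=6, G=7
G+C = 13, so %GC = 13/31 × 100 = 41.935%
Salt term: 16.6 × (-2) = -33.2
GC term: 0.41 × 41.935 = 17.193; length term: −500/31 = −16.129
Tm = 81.5 + (-33.2) + 17.193 − 16.129 = 49.364 → 49.4°C

49.4°C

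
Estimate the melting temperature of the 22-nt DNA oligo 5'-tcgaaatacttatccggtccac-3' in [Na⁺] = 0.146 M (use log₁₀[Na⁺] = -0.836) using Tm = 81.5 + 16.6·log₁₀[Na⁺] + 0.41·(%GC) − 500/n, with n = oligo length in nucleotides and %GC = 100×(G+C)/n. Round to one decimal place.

Length n = 22. C=7, G=3, T=6, A=6
G+C = 10, so %GC = 10/22 × 100 = 45.455%
Salt term: 16.6 × (-0.836) = -13.878
GC term: 0.41 × 45.455 = 18.637; length term: −500/22 = −22.727
Tm = 81.5 + (-13.878) + 18.637 − 22.727 = 63.532 → 63.5°C

63.5°C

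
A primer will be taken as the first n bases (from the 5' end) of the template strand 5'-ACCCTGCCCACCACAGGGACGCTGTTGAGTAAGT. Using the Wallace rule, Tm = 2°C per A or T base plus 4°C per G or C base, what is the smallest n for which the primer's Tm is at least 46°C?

n = 14

First 13 bases: ACCCTGCCCACCA → Tm = 44°C (< 46°C)
First 14 bases: ACCCTGCCCACCAC → Tm = 48°C (≥ 46°C)
Since every base adds ≥2°C, Tm only increases with n, so the threshold is first crossed at n = 14.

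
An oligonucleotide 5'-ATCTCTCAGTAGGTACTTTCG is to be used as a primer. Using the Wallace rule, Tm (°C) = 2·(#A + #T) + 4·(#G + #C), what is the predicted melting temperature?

T=8, A=4, G=4, C=5
So N_AT = 12 and N_GC = 9.
Tm = 2×12 + 4×9 = 60°C

60°C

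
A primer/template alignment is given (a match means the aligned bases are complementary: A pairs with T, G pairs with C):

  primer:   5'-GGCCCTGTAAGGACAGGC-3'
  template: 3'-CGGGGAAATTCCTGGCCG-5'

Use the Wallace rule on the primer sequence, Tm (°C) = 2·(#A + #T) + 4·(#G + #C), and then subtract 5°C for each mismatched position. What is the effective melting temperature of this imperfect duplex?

45°C

Primer base counts: A=4, T=2, G=7, C=5 → A+T=6, G+C=12
Perfect-match Tm = 2(6) + 4(12) = 12 + 48 = 60°C
Mismatches (positions where the bases are not complementary): 3 (at positions 2, 7, 15)
Effective Tm = 60 − 3×5 = 60 − 15 = 45°C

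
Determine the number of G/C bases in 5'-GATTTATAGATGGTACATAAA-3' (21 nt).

Base counts: C=1, G=4, T=7, A=9
Total G or C: 4 + 1 = 5

5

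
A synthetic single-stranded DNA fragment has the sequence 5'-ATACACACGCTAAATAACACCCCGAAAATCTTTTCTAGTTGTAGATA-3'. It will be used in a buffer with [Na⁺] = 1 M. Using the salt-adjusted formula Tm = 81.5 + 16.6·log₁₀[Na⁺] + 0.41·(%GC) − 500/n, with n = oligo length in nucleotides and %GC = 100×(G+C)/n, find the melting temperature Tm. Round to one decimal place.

84.8°C

Length n = 47. Base counts: C=11, G=5, A=18, T=13
G+C = 16, so %GC = 16/47 × 100 = 34.043%
Salt term: 16.6 × (0) = 0
GC term: 0.41 × 34.043 = 13.958; length term: −500/47 = −10.638
Tm = 81.5 + (0) + 13.958 − 10.638 = 84.82 → 84.8°C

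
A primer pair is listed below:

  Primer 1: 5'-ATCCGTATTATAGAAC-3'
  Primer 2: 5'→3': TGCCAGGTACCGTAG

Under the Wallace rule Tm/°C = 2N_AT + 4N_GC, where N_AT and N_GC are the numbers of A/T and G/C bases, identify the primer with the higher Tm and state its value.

Primer 1: A+T=11, G+C=5 → Tm = 2(11)+4(5) = 42°C
Primer 2: A+T=6, G+C=9 → Tm = 2(6)+4(9) = 48°C
42°C vs 48°C → primer 2 is higher.

Primer 2, 48°C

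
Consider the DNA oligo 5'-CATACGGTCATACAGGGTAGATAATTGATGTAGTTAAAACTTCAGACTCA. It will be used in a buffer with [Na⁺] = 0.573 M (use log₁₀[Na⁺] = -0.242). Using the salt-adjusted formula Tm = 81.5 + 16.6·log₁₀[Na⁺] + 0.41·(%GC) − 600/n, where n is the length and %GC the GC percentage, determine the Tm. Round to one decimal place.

Length n = 50. Counting bases: A=18, T=14, C=8, G=10
G+C = 18, so %GC = 18/50 × 100 = 36%
Salt term: 16.6 × (-0.242) = -4.017
GC term: 0.41 × 36 = 14.76; length term: −600/50 = −12
Tm = 81.5 + (-4.017) + 14.76 − 12 = 80.243 → 80.2°C

80.2°C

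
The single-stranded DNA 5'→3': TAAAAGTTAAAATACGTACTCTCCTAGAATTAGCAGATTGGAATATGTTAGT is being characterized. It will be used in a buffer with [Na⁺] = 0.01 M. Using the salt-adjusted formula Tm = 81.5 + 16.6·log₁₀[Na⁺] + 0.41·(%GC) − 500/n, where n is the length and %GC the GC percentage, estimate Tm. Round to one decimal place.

Length n = 52. G=9, A=20, T=17, C=6
G+C = 15, so %GC = 15/52 × 100 = 28.846%
Salt term: 16.6 × (-2) = -33.2
GC term: 0.41 × 28.846 = 11.827; length term: −500/52 = −9.615
Tm = 81.5 + (-33.2) + 11.827 − 9.615 = 50.512 → 50.5°C

50.5°C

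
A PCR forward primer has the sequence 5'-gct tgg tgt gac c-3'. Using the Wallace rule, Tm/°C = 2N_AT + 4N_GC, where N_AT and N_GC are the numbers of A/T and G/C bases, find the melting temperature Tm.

42°C

Base counts: G=5, A=1, T=4, C=3
So N_AT = 5 and N_GC = 8.
Tm = 2×5 + 4×8 = 42°C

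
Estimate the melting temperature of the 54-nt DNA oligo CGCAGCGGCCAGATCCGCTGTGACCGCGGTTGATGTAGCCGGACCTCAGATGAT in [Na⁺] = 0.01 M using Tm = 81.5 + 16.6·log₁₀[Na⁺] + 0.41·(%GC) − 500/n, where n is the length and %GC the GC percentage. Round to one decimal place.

64.9°C

Length n = 54. Base counts: G=18, C=16, A=10, T=10
G+C = 34, so %GC = 34/54 × 100 = 62.963%
Salt term: 16.6 × (-2) = -33.2
GC term: 0.41 × 62.963 = 25.815; length term: −500/54 = −9.259
Tm = 81.5 + (-33.2) + 25.815 − 9.259 = 64.856 → 64.9°C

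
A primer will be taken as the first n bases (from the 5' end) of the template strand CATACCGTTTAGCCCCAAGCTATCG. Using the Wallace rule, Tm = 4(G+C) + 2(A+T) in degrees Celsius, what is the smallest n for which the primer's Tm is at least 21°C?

n = 7

First 6 bases: CATACC → Tm = 18°C (< 21°C)
First 7 bases: CATACCG → Tm = 22°C (≥ 21°C)
Since every base adds ≥2°C, Tm only increases with n, so the threshold is first crossed at n = 7.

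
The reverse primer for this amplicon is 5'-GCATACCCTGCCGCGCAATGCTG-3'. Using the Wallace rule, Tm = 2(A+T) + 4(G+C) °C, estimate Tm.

76°C

C=9, A=4, T=4, G=6
A+T = 8, G+C = 15
Tm = 2×8 + 4×15 = 76°C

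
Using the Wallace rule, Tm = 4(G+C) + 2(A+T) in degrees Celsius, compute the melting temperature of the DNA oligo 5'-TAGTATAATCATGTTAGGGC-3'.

Scanning the sequence gives C=2, G=5, T=7, A=6.
A+T = 13, G+C = 7
Tm = 4·7 + 2·13 = 28 + 26 = 54°C

54°C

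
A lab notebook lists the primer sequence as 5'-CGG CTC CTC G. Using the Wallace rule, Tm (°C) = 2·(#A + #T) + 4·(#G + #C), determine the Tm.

Counting bases: C=5, A=0, G=3, T=2
A+T = 2, G+C = 8
Tm = 2×2 + 4×8 = 36°C

36°C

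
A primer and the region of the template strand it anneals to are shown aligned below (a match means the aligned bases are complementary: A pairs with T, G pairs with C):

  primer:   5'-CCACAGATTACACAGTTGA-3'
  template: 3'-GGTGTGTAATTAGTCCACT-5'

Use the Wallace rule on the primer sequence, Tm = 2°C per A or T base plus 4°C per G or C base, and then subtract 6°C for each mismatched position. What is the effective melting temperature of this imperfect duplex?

30°C

Primer base counts: A=7, T=4, G=3, C=5 → A+T=11, G+C=8
Perfect-match Tm = 2(11) + 4(8) = 22 + 32 = 54°C
Mismatches (positions where the bases are not complementary): 4 (at positions 6, 11, 12, 16)
Effective Tm = 54 − 4×6 = 54 − 24 = 30°C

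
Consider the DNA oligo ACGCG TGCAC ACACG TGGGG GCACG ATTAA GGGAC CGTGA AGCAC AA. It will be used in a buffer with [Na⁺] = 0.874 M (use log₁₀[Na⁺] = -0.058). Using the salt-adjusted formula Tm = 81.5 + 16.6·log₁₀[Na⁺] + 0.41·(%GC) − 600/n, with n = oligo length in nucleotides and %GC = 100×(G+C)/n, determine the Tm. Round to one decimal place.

Length n = 47. Scanning the sequence gives C=12, T=5, G=16, A=14.
G+C = 28, so %GC = 28/47 × 100 = 59.574%
Salt term: 16.6 × (-0.058) = -0.963
GC term: 0.41 × 59.574 = 24.425; length term: −600/47 = −12.766
Tm = 81.5 + (-0.963) + 24.425 − 12.766 = 92.196 → 92.2°C

92.2°C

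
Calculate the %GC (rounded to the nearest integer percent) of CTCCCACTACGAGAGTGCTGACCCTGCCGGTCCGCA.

G=9, T=6, A=6, C=15
G+C = 9 + 15 = 24 out of 36 bases
%GC = 24/36 × 100 = 66.67% ≈ 67%

67%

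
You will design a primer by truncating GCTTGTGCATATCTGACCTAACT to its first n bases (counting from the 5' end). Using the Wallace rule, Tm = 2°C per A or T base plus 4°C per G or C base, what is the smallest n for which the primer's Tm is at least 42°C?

First 14 bases: GCTTGTGCATATCT → Tm = 40°C (< 42°C)
First 15 bases: GCTTGTGCATATCTG → Tm = 44°C (≥ 42°C)
Since every base adds ≥2°C, Tm only increases with n, so the threshold is first crossed at n = 15.

n = 15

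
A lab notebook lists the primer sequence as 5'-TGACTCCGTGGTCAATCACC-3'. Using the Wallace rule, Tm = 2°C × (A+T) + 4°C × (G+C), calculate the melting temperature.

T=5, A=4, C=7, G=4
So N_AT = 9 and N_GC = 11.
Tm = 4·11 + 2·9 = 44 + 18 = 62°C

62°C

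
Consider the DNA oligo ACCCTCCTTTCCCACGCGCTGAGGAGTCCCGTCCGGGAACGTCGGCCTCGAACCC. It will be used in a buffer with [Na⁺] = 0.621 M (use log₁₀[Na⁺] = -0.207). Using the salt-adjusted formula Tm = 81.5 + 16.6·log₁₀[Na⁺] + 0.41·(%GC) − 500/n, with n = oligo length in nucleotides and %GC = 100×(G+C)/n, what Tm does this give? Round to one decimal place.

Length n = 55. A=8, T=9, C=24, G=14
G+C = 38, so %GC = 38/55 × 100 = 69.091%
Salt term: 16.6 × (-0.207) = -3.436
GC term: 0.41 × 69.091 = 28.327; length term: −500/55 = −9.091
Tm = 81.5 + (-3.436) + 28.327 − 9.091 = 97.3 → 97.3°C

97.3°C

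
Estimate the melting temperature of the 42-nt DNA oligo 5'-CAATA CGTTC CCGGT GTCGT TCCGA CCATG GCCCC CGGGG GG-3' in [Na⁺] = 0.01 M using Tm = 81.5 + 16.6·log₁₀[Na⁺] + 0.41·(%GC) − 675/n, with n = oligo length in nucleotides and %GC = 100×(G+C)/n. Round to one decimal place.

60.5°C

Length n = 42. Scanning the sequence gives C=15, T=8, G=14, A=5.
G+C = 29, so %GC = 29/42 × 100 = 69.048%
Salt term: 16.6 × (-2) = -33.2
GC term: 0.41 × 69.048 = 28.31; length term: −675/42 = −16.071
Tm = 81.5 + (-33.2) + 28.31 − 16.071 = 60.539 → 60.5°C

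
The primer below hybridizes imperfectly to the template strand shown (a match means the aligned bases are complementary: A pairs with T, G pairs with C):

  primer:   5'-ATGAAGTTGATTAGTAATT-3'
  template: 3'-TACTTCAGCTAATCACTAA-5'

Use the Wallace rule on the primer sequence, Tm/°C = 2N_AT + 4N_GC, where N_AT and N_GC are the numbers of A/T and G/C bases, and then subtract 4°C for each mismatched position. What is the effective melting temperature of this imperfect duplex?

38°C

Primer base counts: A=7, T=8, G=4, C=0 → A+T=15, G+C=4
Perfect-match Tm = 2(15) + 4(4) = 30 + 16 = 46°C
Mismatches (positions where the bases are not complementary): 2 (at positions 8, 16)
Effective Tm = 46 − 2×4 = 46 − 8 = 38°C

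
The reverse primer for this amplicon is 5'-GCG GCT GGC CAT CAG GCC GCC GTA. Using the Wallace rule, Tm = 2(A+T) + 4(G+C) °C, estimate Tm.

Scanning the sequence gives G=9, A=3, C=9, T=3.
A+T = 6, G+C = 18
Tm = 4·18 + 2·6 = 72 + 12 = 84°C

84°C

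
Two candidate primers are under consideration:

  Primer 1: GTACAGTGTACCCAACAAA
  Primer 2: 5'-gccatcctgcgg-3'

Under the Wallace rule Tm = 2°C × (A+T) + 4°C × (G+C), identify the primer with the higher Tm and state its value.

Primer 1, 54°C

Primer 1: A+T=11, G+C=8 → Tm = 2(11)+4(8) = 54°C
Primer 2: A+T=3, G+C=9 → Tm = 2(3)+4(9) = 42°C
54°C vs 42°C → primer 1 is higher.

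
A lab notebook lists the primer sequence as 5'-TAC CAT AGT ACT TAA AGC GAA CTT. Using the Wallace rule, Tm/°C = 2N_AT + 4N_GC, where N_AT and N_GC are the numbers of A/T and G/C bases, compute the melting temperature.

64°C

Scanning the sequence gives G=3, T=7, C=5, A=9.
A+T = 16, G+C = 8
Tm = 2(16) + 4(8) = 32 + 32 = 64°C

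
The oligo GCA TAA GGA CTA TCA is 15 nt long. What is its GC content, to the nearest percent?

40%

Counting bases: T=3, A=6, G=3, C=3
G+C = 3 + 3 = 6 out of 15 bases
%GC = 6/15 × 100 = 40% ≈ 40%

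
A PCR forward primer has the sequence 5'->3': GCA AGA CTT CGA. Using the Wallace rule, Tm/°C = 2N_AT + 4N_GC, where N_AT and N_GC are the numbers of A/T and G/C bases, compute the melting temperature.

36°C

G=3, C=3, A=4, T=2
AT pairs contribute 6, GC pairs contribute 6.
Tm = 2×6 + 4×6 = 36°C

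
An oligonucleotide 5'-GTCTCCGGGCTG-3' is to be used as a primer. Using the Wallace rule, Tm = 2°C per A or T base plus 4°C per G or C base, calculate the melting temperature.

42°C

Base counts: C=4, T=3, A=0, G=5
So N_AT = 3 and N_GC = 9.
Tm = 2×3 + 4×9 = 42°C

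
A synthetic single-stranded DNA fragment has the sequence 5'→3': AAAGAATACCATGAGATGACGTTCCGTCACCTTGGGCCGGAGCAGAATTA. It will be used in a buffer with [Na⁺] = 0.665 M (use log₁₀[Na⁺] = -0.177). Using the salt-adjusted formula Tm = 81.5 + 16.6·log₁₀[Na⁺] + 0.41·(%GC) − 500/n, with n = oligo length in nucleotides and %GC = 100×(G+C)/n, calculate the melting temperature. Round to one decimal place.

88.2°C

Length n = 50. Base counts: A=16, T=10, G=13, C=11
G+C = 24, so %GC = 24/50 × 100 = 48%
Salt term: 16.6 × (-0.177) = -2.938
GC term: 0.41 × 48 = 19.68; length term: −500/50 = −10
Tm = 81.5 + (-2.938) + 19.68 − 10 = 88.242 → 88.2°C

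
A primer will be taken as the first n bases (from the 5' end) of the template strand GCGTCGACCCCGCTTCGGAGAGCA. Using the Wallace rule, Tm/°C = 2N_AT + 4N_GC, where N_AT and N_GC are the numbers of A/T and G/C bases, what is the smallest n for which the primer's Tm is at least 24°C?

First 6 bases: GCGTCG → Tm = 22°C (< 24°C)
First 7 bases: GCGTCGA → Tm = 24°C (≥ 24°C)
Each additional base adds 2°C (A/T) or 4°C (G/C), so Tm is non-decreasing in n; n = 7 is the first length to reach 24°C.

n = 7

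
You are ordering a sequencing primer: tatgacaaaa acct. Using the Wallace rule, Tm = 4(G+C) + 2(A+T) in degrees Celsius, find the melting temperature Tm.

36°C

Counting bases: G=1, A=7, T=3, C=3
AT pairs contribute 10, GC pairs contribute 4.
Tm = 2(10) + 4(4) = 20 + 16 = 36°C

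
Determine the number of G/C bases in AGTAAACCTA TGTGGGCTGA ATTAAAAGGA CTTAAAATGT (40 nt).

Scanning the sequence gives T=11, A=16, C=4, G=9.
G+C = 9 + 4 = 13

13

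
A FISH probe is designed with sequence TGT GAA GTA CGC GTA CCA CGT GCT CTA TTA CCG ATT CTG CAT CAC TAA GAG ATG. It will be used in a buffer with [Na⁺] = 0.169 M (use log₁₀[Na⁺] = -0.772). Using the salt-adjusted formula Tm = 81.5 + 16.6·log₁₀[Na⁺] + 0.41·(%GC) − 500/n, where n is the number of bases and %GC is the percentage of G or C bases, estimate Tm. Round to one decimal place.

Length n = 54. Counting bases: C=13, G=12, A=14, T=15
G+C = 25, so %GC = 25/54 × 100 = 46.296%
Salt term: 16.6 × (-0.772) = -12.815
GC term: 0.41 × 46.296 = 18.981; length term: −500/54 = −9.259
Tm = 81.5 + (-12.815) + 18.981 − 9.259 = 78.407 → 78.4°C

78.4°C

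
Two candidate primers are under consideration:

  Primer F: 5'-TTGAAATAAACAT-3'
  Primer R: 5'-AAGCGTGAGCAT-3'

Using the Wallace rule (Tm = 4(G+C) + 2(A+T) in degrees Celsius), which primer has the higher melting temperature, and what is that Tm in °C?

Primer R, 36°C

Primer F: A+T=11, G+C=2 → Tm = 2(11)+4(2) = 30°C
Primer R: A+T=6, G+C=6 → Tm = 2(6)+4(6) = 36°C
30°C vs 36°C → primer R is higher.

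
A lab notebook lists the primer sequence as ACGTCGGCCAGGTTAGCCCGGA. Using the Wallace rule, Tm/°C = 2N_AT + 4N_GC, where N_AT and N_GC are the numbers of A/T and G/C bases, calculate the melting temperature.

74°C

Base counts: T=3, C=7, A=4, G=8
AT pairs contribute 7, GC pairs contribute 15.
Tm = 2(7) + 4(15) = 14 + 60 = 74°C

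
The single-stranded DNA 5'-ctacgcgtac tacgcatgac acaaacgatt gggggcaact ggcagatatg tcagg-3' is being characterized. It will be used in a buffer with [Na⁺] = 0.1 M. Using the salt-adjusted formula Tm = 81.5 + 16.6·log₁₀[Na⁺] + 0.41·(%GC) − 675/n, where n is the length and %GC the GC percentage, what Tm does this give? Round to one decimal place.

Length n = 55. Scanning the sequence gives G=16, T=10, C=13, A=16.
G+C = 29, so %GC = 29/55 × 100 = 52.727%
Salt term: 16.6 × (-1) = -16.6
GC term: 0.41 × 52.727 = 21.618; length term: −675/55 = −12.273
Tm = 81.5 + (-16.6) + 21.618 − 12.273 = 74.245 → 74.2°C

74.2°C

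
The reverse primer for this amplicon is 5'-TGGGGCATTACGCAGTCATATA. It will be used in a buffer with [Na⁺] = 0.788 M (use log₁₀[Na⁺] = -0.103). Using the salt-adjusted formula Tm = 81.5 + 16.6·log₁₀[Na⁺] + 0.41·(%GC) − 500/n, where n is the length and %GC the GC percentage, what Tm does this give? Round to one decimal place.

75.7°C

Length n = 22. T=6, C=4, G=6, A=6
G+C = 10, so %GC = 10/22 × 100 = 45.455%
Salt term: 16.6 × (-0.103) = -1.71
GC term: 0.41 × 45.455 = 18.637; length term: −500/22 = −22.727
Tm = 81.5 + (-1.71) + 18.637 − 22.727 = 75.7 → 75.7°C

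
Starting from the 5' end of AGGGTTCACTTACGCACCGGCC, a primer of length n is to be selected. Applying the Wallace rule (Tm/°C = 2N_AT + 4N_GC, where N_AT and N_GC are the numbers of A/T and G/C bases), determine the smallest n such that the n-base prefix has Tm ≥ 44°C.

First 14 bases: AGGGTTCACTTACG → Tm = 42°C (< 44°C)
First 15 bases: AGGGTTCACTTACGC → Tm = 46°C (≥ 44°C)
Since every base adds ≥2°C, Tm only increases with n, so the threshold is first crossed at n = 15.

n = 15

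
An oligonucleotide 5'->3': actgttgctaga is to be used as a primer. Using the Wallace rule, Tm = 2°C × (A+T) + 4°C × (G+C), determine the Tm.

34°C

Base counts: G=3, C=2, T=4, A=3
A+T = 7, G+C = 5
Tm = 2×7 + 4×5 = 34°C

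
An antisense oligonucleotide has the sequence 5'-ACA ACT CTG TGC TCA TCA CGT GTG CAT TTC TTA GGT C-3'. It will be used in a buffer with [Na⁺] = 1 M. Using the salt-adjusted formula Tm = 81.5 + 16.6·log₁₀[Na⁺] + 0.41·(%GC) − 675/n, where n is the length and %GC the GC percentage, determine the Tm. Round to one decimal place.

Length n = 37. Base counts: G=7, T=13, C=10, A=7
G+C = 17, so %GC = 17/37 × 100 = 45.946%
Salt term: 16.6 × (0) = 0
GC term: 0.41 × 45.946 = 18.838; length term: −675/37 = −18.243
Tm = 81.5 + (0) + 18.838 − 18.243 = 82.095 → 82.1°C

82.1°C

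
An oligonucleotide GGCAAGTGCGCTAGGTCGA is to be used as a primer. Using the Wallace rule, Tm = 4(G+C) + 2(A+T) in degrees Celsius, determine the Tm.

62°C

Scanning the sequence gives C=4, A=4, G=8, T=3.
A+T = 7, G+C = 12
Tm = 2(7) + 4(12) = 14 + 48 = 62°C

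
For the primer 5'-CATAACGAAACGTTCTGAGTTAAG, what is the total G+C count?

Counting bases: C=4, T=6, A=9, G=5
Total G or C: 5 + 4 = 9

9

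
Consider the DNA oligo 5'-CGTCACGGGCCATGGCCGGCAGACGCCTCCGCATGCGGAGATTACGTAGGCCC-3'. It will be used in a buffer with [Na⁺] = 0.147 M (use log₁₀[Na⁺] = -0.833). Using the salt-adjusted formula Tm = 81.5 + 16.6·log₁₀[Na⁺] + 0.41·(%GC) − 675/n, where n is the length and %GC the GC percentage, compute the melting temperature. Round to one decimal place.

Length n = 53. Base counts: C=19, G=18, T=7, A=9
G+C = 37, so %GC = 37/53 × 100 = 69.811%
Salt term: 16.6 × (-0.833) = -13.828
GC term: 0.41 × 69.811 = 28.623; length term: −675/53 = −12.736
Tm = 81.5 + (-13.828) + 28.623 − 12.736 = 83.559 → 83.6°C

83.6°C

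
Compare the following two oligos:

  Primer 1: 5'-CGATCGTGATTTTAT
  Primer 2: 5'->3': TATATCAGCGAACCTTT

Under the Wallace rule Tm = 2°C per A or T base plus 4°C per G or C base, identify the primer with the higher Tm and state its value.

Primer 2, 46°C

Primer 1: A+T=10, G+C=5 → Tm = 2(10)+4(5) = 40°C
Primer 2: A+T=11, G+C=6 → Tm = 2(11)+4(6) = 46°C
40°C vs 46°C → primer 2 is higher.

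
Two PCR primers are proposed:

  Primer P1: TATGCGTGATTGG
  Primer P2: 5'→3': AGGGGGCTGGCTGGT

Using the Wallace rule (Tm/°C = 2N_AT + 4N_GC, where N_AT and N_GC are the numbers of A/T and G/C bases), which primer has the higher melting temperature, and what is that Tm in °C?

Primer P1: A+T=7, G+C=6 → Tm = 2(7)+4(6) = 38°C
Primer P2: A+T=4, G+C=11 → Tm = 2(4)+4(11) = 52°C
38°C vs 52°C → primer P2 is higher.

Primer P2, 52°C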